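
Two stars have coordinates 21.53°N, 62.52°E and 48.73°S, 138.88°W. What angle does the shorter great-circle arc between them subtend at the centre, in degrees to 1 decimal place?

With latitudes φ₁ = 21.530°, φ₂ = -48.730° and longitude difference Δλ = 158.600°:
Haversine: a = sin²(Δφ/2) + cos φ₁ cos φ₂ sin²(Δλ/2) = 0.3311 + (0.9302)(0.6596)(0.9655) = 0.92356.
Central angle c = 2·arcsin(√a) = 2.58133 rad.
So the angular separation is 147.9°.

147.9°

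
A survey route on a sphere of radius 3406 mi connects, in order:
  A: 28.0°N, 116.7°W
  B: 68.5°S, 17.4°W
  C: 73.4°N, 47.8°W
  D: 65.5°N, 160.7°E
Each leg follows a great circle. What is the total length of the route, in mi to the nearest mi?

Leg A→B: central angle 2.0819 rad, distance 7090.8 mi.
Leg B→C: central angle 2.5003 rad, distance 8516.1 mi.
Leg C→D: central angle 0.6952 rad, distance 2367.9 mi.
Total: 7090.8 + 8516.1 + 2367.9 ≈ 17975 mi.

17975 mi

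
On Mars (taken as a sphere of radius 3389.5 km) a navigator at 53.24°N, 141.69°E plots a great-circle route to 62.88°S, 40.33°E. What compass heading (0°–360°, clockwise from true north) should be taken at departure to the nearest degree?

With φ₁ = 0.9292, φ₂ = -1.0975, Δλ = -1.7691 rad, the forward-azimuth formula gives
θ = atan2( sin Δλ cos φ₂ , cos φ₁ sin φ₂ − sin φ₁ cos φ₂ cos Δλ ) = atan2(-0.4469, -0.4607) = -135.87°.
Adding 360° brings this into [0°, 360°): 224°.

224°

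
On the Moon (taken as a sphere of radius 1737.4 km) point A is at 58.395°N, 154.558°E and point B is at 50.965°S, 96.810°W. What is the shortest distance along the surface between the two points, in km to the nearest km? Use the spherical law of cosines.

4248 km

Let φ₁ = 1.0192 rad, φ₂ = -0.8895 rad, and Δλ = 1.8960 rad.
cos c = sin φ₁ sin φ₂ + cos φ₁ cos φ₂ cos Δλ = (0.8517)(-0.7768) + (0.5241)(0.6298)(-0.3195) = -0.76700,
so c = arccos(-0.76700) = 2.44495 rad.
Distance = R·c = 1737.4 × 2.4449 ≈ 4248 km.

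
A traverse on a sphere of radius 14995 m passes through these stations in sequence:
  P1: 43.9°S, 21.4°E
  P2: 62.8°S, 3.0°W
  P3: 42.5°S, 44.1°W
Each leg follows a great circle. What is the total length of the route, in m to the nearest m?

14346 m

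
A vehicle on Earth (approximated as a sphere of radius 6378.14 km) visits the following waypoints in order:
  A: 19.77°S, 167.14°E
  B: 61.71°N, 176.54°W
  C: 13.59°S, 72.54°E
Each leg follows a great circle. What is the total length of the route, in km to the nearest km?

21632 km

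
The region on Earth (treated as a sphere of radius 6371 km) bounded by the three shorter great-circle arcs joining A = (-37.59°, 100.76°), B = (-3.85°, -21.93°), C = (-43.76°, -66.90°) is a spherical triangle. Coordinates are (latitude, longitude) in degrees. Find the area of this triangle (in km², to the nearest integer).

51625888 km²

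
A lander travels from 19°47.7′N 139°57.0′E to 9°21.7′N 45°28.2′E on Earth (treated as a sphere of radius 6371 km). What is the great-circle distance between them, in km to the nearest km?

10119 km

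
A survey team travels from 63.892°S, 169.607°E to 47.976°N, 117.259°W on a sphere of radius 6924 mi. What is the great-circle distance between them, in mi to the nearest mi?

Let φ₁ = -1.1151 rad, φ₂ = 0.8373 rad, and Δλ = 1.2764 rad.
cos c = sin φ₁ sin φ₂ + cos φ₁ cos φ₂ cos Δλ = (-0.8980)(0.7429) + (0.4401)(0.6694)(0.2901) = -0.58159,
so c = arccos(-0.58159) = 2.19148 rad.
Distance = R·c = 6924 × 2.1915 ≈ 15174 mi.

15174 mi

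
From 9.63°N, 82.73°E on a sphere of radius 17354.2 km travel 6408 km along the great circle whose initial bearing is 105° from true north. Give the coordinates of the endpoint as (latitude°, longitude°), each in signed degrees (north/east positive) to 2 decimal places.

Angular distance δ = d/R = 6408/17354.2 = 0.36925 rad; initial bearing θ = 1.8326 rad.
sin φ₂ = sin φ₁ cos δ + cos φ₁ sin δ cos θ = (0.1673)(0.9326) + (0.9859)(0.3609)(-0.2588) = 0.0639, so φ₂ = 3.66°.
Δλ = atan2(sin θ sin δ cos φ₁, cos δ − sin φ₁ sin φ₂) = atan2(0.3437, 0.9219) = 20.446°.
λ₂ = 82.730° + 20.446° = 103.18°.

3.66°, 103.18°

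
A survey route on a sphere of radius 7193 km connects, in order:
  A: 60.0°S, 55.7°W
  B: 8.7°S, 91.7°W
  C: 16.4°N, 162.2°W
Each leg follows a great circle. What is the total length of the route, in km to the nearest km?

16577 km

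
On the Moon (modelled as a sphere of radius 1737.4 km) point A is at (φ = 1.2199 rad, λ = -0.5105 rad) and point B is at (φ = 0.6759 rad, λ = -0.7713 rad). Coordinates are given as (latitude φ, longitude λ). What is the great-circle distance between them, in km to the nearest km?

975 km

Let φ₁ = 1.2199 rad, φ₂ = 0.6759 rad, and Δλ = -0.2608 rad.
cos c = sin φ₁ sin φ₂ + cos φ₁ cos φ₂ cos Δλ = (0.9391)(0.6256) + (0.3437)(0.7801)(0.9662) = 0.84658,
so c = arccos(0.84658) = 0.56128 rad.
Distance = R·c = 1737.4 × 0.5613 ≈ 975 km.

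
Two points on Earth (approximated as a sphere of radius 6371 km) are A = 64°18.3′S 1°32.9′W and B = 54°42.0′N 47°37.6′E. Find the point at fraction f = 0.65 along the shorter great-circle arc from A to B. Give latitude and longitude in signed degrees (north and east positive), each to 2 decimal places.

12.95°, 31.16°

Central angle δ = 2.1793 rad. Interpolating on the sphere with fraction f = 0.65:
P = [sin((1−f)δ)·A + sin(fδ)·B] / sin δ = 0.8421·A + 1.2043·B in Cartesian coordinates,
giving P = (0.8340, 0.5043, 0.2241), i.e. latitude 12.95°, longitude 31.16°.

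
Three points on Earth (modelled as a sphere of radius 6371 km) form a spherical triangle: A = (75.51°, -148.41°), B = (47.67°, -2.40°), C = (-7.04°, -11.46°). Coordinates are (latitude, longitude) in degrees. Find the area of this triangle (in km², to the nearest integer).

10445396 km²

Side lengths (central angles): a = 0.9650, b = 1.8756, c = 0.9569 rad; semiperimeter s = 1.8988.
By l'Huilier's theorem, tan(E/4) = √[tan(s/2) tan((s−a)/2) tan((s−b)/2) tan((s−c)/2)], giving spherical excess E = 0.2573 rad.
Area = E·R² = 0.2573 × (6371)² ≈ 10445396 km².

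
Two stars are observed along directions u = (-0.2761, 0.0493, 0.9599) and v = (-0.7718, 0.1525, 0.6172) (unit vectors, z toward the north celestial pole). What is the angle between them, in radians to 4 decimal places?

u·v = 0.8131; |u| = 1.0000, |v| = 0.9999.
cos θ = (u·v)/(|u||v|) = 0.8131, so θ = 0.6214 rad.

0.6214 rad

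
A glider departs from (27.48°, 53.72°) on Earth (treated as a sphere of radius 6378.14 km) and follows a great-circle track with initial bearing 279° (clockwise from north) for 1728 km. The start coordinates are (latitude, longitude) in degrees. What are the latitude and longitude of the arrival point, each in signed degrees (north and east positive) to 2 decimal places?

Angular distance δ = d/R = 1728/6378.14 = 0.27093 rad; initial bearing θ = 4.8695 rad.
sin φ₂ = sin φ₁ cos δ + cos φ₁ sin δ cos θ = (0.4614)(0.9635) + (0.8872)(0.2676)(0.1564) = 0.4817, so φ₂ = 28.80°.
Δλ = atan2(sin θ sin δ cos φ₁, cos δ − sin φ₁ sin φ₂) = atan2(-0.2345, 0.7412) = -17.556°.
λ₂ = 53.720° − 17.556° = 36.16°.

28.80°, 36.16°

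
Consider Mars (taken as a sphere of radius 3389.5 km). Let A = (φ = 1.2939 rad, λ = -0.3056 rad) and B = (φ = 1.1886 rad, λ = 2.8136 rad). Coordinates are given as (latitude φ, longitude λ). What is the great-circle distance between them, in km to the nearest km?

In radians: φ₁ = 1.2939, φ₂ = 1.1886, Δλ = 178.717° = 3.1192 rad.
cos c = sin φ₁ sin φ₂ + cos φ₁ cos φ₂ cos Δλ = (0.9619)(0.9278) + (0.2734)(0.3730)(-0.9997) = 0.79057,
so c = arccos(0.79057) = 0.65905 rad.
Distance = R·c = 3389.5 × 0.6591 ≈ 2234 km.

2234 km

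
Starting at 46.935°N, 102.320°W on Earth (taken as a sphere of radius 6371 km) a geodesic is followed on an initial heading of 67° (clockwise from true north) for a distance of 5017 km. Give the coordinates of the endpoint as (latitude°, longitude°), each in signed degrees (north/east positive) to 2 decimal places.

44.80°, -35.52°

Angular distance δ = d/R = 5017/6371 = 0.78747 rad; initial bearing θ = 1.1694 rad.
sin φ₂ = sin φ₁ cos δ + cos φ₁ sin δ cos θ = (0.7306)(0.7056) + (0.6828)(0.7086)(0.3907) = 0.7046, so φ₂ = 44.80°.
Δλ = atan2(sin θ sin δ cos φ₁, cos δ − sin φ₁ sin φ₂) = atan2(0.4454, 0.1909) = 66.800°.
λ₂ = -102.320° + 66.800° = -35.52°.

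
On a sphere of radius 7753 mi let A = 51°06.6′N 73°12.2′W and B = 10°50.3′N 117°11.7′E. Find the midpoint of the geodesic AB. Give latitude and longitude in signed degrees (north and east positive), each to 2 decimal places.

68.44°, 134.46°

The central angle between A and B is δ = 2.0489 rad.
With f = 0.5, the slerp weights are sin((1−f)δ)/sin δ = 0.9624 and sin(fδ)/sin δ = 0.9624.
Weighted sum of the unit vectors: (0.9624)·(0.1814,-0.6010,0.7784) + (0.9624)·(-0.4489,0.8736,0.1880) = (-0.2574, 0.2623, 0.9300).
Converting back: φ = atan2(z, √(x²+y²)) = 68.44°, λ = atan2(y, x) = 134.46°.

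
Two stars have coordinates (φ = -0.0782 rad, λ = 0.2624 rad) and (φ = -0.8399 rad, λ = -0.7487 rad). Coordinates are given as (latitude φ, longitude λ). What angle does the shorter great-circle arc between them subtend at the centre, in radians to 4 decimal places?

1.1467 rad

Let φ₁ = -0.0782 rad, φ₂ = -0.8399 rad, and Δλ = -1.0111 rad.
Haversine: a = sin²(Δφ/2) + cos φ₁ cos φ₂ sin²(Δλ/2) = 0.1382 + (0.9969)(0.6675)(0.2345) = 0.29425.
Central angle c = 2·arcsin(√a) = 1.14670 rad.
So the angular separation is 1.1467 rad.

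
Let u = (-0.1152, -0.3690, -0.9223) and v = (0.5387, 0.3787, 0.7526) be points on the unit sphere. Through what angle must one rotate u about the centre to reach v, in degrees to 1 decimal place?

153.6°

u·v = -0.8959; |u| = 1.0000, |v| = 1.0000.
cos θ = (u·v)/(|u||v|) = -0.8959, so θ = 153.6°.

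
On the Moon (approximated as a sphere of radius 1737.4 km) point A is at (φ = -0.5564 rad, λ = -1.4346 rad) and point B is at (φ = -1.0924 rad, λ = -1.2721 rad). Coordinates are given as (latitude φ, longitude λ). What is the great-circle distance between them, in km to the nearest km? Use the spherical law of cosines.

With latitudes φ₁ = -31.879°, φ₂ = -62.590° and longitude difference Δλ = 9.311°:
cos c = sin φ₁ sin φ₂ + cos φ₁ cos φ₂ cos Δλ = (-0.5281)(-0.8877) + (0.8492)(0.4604)(0.9868) = 0.85461,
so c = arccos(0.85461) = 0.54600 rad.
Distance = R·c = 1737.4 × 0.5460 ≈ 949 km.

949 km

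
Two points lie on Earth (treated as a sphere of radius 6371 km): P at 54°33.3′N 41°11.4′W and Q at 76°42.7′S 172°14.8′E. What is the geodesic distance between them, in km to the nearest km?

17202 km

Let φ₁ = 0.9522 rad, φ₂ = -1.3389 rad, and Δλ = -2.5580 rad.
Haversine: a = sin²(Δφ/2) + cos φ₁ cos φ₂ sin²(Δλ/2) = 0.8298 + (0.5799)(0.2299)(0.9172) = 0.95205.
Central angle c = 2·arcsin(√a) = 2.70005 rad.
Distance = R·c = 6371 × 2.7001 ≈ 17202 km.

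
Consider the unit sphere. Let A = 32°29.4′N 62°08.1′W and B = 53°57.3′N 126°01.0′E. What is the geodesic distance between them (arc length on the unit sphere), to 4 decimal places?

1.6278

In radians: φ₁ = 0.5671, φ₂ = 0.9417, Δλ = -171.848° = -2.9993 rad.
cos c = sin φ₁ sin φ₂ + cos φ₁ cos φ₂ cos Δλ = (0.5372)(0.8086) + (0.8435)(0.5884)(-0.9899) = -0.05699,
so c = arccos(-0.05699) = 1.62782 rad.
On the unit sphere the arc length equals the central angle: 1.6278.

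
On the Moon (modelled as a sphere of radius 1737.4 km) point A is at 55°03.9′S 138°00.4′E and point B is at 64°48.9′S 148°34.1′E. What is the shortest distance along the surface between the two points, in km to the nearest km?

Let φ₁ = -0.9611 rad, φ₂ = -1.1312 rad, and Δλ = 0.1843 rad.
cos c = sin φ₁ sin φ₂ + cos φ₁ cos φ₂ cos Δλ = (-0.8198)(-0.9049) + (0.5726)(0.4255)(0.9831) = 0.98143,
so c = arccos(0.98143) = 0.19303 rad.
Distance = R·c = 1737.4 × 0.1930 ≈ 335 km.

335 km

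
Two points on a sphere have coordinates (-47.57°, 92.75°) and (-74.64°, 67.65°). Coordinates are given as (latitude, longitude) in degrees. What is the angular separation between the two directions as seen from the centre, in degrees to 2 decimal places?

29.12°

In radians: φ₁ = -0.8303, φ₂ = -1.3027, Δλ = -25.100° = -0.4381 rad.
Haversine: a = sin²(Δφ/2) + cos φ₁ cos φ₂ sin²(Δλ/2) = 0.0548 + (0.6747)(0.2649)(0.0472) = 0.06321.
Central angle c = 2·arcsin(√a) = 0.50830 rad.
So the angular separation is 29.12°.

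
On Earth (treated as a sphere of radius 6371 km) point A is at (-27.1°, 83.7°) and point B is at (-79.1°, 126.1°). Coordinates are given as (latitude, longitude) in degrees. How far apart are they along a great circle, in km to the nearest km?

In radians: φ₁ = -0.4730, φ₂ = -1.3806, Δλ = 42.400° = 0.7400 rad.
Haversine: a = sin²(Δφ/2) + cos φ₁ cos φ₂ sin²(Δλ/2) = 0.1922 + (0.8902)(0.1891)(0.1308) = 0.21418.
Central angle c = 2·arcsin(√a) = 0.96230 rad.
Distance = R·c = 6371 × 0.9623 ≈ 6131 km.

6131 km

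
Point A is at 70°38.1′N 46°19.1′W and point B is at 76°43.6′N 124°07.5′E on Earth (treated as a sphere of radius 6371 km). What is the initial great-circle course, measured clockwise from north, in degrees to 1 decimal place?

4.1°

Δλ = 170.443° = 2.9748 rad.
y = sin Δλ · cos φ₂ = (0.1660)(0.2296) = 0.0381
x = cos φ₁ sin φ₂ − sin φ₁ cos φ₂ cos Δλ = (0.3316)(0.9733) − (0.9434)(0.2296)(-0.9861) = 0.5363
θ = atan2(y, x) = 4.07°, so the bearing is 4.1°.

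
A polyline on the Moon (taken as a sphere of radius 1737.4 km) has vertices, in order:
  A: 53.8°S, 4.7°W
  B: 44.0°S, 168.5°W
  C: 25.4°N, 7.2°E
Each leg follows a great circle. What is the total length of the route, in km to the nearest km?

7347 km

Leg A→B: central angle 1.4176 rad, distance 2463.0 km.
Leg B→C: central angle 2.8113 rad, distance 4884.3 km.
Total: 2463.0 + 4884.3 ≈ 7347 km.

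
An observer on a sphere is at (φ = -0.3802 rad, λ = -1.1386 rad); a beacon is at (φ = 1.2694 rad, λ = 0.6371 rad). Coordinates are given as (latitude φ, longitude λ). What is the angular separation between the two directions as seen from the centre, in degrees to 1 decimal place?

114.2°

With latitudes φ₁ = -21.784°, φ₂ = 72.731° and longitude difference Δλ = 101.740°:
cos c = sin φ₁ sin φ₂ + cos φ₁ cos φ₂ cos Δλ = (-0.3711)(0.9549) + (0.9286)(0.2969)(-0.2035) = -0.41047,
so c = arccos(-0.41047) = 1.99376 rad.
So the angular separation is 114.2°.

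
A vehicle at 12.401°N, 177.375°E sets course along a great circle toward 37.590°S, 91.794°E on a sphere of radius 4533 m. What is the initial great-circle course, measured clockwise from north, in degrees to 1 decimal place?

232.4°

With φ₁ = 0.2164, φ₂ = -0.6561, Δλ = -1.4937 rad, the forward-azimuth formula gives
θ = atan2( sin Δλ cos φ₂ , cos φ₁ sin φ₂ − sin φ₁ cos φ₂ cos Δλ ) = atan2(-0.7900, -0.6089) = -127.62°.
Adding 360° brings this into [0°, 360°): 232.4°.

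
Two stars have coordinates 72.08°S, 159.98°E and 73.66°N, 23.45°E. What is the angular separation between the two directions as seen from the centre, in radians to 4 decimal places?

2.9215 rad

In radians: φ₁ = -1.2580, φ₂ = 1.2856, Δλ = -136.530° = -2.3829 rad.
cos c = sin φ₁ sin φ₂ + cos φ₁ cos φ₂ cos Δλ = (-0.9515)(0.9596) + (0.3077)(0.2813)(-0.7257) = -0.97588,
so c = arccos(-0.97588) = 2.92150 rad.
So the angular separation is 2.9215 rad.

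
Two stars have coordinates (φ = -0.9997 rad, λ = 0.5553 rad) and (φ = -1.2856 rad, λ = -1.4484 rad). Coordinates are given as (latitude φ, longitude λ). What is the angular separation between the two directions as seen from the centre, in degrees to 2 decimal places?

41.97°

In radians: φ₁ = -0.9997, φ₂ = -1.2856, Δλ = -114.804° = -2.0037 rad.
cos c = sin φ₁ sin φ₂ + cos φ₁ cos φ₂ cos Δλ = (-0.8413)(-0.9596) + (0.5406)(0.2813)(-0.4195) = 0.74353,
so c = arccos(0.74353) = 0.73247 rad.
So the angular separation is 41.97°.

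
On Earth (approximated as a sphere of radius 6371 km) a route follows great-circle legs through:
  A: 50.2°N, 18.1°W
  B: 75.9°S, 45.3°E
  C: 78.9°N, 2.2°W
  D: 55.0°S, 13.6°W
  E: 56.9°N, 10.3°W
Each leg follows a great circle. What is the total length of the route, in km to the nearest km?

59536 km

Leg A→B: central angle 2.3122 rad, distance 14730.9 km.
Leg B→C: central angle 2.7390 rad, distance 17450.1 km.
Leg C→D: central angle 2.3400 rad, distance 14908.3 km.
Leg D→E: central angle 1.9536 rad, distance 12446.3 km.
Total: 14730.9 + 17450.1 + 14908.3 + 12446.3 ≈ 59536 km.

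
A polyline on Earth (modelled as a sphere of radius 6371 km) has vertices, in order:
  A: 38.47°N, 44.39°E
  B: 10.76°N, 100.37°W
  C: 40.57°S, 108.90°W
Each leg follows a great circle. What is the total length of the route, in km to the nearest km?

19207 km

Leg A→B: central angle 2.1084 rad, distance 13432.5 km.
Leg B→C: central angle 0.9064 rad, distance 5774.7 km.
Total: 13432.5 + 5774.7 ≈ 19207 km.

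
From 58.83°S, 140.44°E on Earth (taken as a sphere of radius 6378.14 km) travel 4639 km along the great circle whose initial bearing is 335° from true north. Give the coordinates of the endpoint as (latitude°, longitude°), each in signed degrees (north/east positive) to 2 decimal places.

Angular distance δ = d/R = 4639/6378.14 = 0.72733 rad; initial bearing θ = 5.8469 rad.
sin φ₂ = sin φ₁ cos δ + cos φ₁ sin δ cos θ = (-0.8556)(0.7470) + (0.5176)(0.6649)(0.9063) = -0.3272, so φ₂ = -19.10°.
Δλ = atan2(sin θ sin δ cos φ₁, cos δ − sin φ₁ sin φ₂) = atan2(-0.1454, 0.4670) = -17.299°.
λ₂ = 140.440° − 17.299° = 123.14°.

-19.10°, 123.14°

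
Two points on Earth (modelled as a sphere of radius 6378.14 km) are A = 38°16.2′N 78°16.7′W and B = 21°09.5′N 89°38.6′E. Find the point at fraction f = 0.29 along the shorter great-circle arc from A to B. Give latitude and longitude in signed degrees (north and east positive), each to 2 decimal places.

70.83°, -55.43°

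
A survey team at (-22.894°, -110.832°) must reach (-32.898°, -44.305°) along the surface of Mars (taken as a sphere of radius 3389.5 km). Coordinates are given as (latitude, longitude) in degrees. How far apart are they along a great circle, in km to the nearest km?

In radians: φ₁ = -0.3996, φ₂ = -0.5742, Δλ = 66.527° = 1.1611 rad.
cos c = sin φ₁ sin φ₂ + cos φ₁ cos φ₂ cos Δλ = (-0.3890)(-0.5431) + (0.9212)(0.8396)(0.3983) = 0.51940,
so c = arccos(0.51940) = 1.02465 rad.
Distance = R·c = 3389.5 × 1.0247 ≈ 3473 km.

3473 km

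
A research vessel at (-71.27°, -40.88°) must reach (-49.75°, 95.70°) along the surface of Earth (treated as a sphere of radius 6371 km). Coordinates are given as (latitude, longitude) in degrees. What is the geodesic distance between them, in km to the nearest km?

In radians: φ₁ = -1.2439, φ₂ = -0.8683, Δλ = 136.580° = 2.3838 rad.
Haversine: a = sin²(Δφ/2) + cos φ₁ cos φ₂ sin²(Δλ/2) = 0.0349 + (0.3211)(0.6461)(0.8632) = 0.21394.
Central angle c = 2·arcsin(√a) = 0.96171 rad.
Distance = R·c = 6371 × 0.9617 ≈ 6127 km.

6127 km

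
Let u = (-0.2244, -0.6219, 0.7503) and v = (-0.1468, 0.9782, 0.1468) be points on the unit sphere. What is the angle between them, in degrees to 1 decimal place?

u·v = -0.4653; |u| = 1.0000, |v| = 1.0000.
cos θ = (u·v)/(|u||v|) = -0.4652, so θ = 117.7°.

117.7°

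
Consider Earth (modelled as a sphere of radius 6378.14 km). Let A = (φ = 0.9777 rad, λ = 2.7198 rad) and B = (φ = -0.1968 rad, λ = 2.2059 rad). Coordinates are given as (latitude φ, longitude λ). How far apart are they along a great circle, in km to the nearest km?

In radians: φ₁ = 0.9777, φ₂ = -0.1968, Δλ = -29.444° = -0.5139 rad.
Haversine: a = sin²(Δφ/2) + cos φ₁ cos φ₂ sin²(Δλ/2) = 0.3070 + (0.5589)(0.9807)(0.0646) = 0.34240.
Central angle c = 2·arcsin(√a) = 1.25013 rad.
Distance = R·c = 6378.14 × 1.2501 ≈ 7973 km.

7973 km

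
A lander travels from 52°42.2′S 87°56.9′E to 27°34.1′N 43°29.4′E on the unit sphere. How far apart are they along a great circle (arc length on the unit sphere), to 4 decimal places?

Let φ₁ = -0.9198 rad, φ₂ = 0.4812 rad, and Δλ = -0.7759 rad.
Haversine: a = sin²(Δφ/2) + cos φ₁ cos φ₂ sin²(Δλ/2) = 0.4155 + (0.6059)(0.8865)(0.1431) = 0.49239.
Central angle c = 2·arcsin(√a) = 1.55557 rad.
On the unit sphere the arc length equals the central angle: 1.5556.

1.5556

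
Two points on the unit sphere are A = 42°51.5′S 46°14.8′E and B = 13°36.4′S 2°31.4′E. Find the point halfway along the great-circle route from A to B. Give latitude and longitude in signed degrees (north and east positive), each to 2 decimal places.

The central angle between A and B is δ = 0.8300 rad.
With f = 0.5, the slerp weights are sin((1−f)δ)/sin δ = 0.5464 and sin(fδ)/sin δ = 0.5464.
Weighted sum of the unit vectors: (0.5464)·(0.5069,0.5295,-0.6802) + (0.5464)·(0.9710,0.0428,-0.2353) = (0.8075, 0.3127, -0.5002).
Converting back: φ = atan2(z, √(x²+y²)) = -30.01°, λ = atan2(y, x) = 21.17°.

-30.01°, 21.17°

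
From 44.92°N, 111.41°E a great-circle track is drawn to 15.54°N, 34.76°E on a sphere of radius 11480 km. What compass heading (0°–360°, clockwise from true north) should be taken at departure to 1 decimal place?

Δλ = -76.650° = -1.3378 rad.
y = sin Δλ · cos φ₂ = (-0.9730)(0.9634) = -0.9374
x = cos φ₁ sin φ₂ − sin φ₁ cos φ₂ cos Δλ = (0.7081)(0.2679) − (0.7061)(0.9634)(0.2309) = 0.0326
θ = atan2(y, x) = -88.01°; adding 360° gives 272.0°.

272.0°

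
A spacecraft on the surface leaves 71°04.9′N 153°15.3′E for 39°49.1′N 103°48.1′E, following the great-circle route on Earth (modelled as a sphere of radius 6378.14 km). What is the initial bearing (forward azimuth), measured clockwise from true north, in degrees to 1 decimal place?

245.6°

With φ₁ = 1.2406, φ₂ = 0.6950, Δλ = -0.8631 rad, the forward-azimuth formula gives
θ = atan2( sin Δλ cos φ₂ , cos φ₁ sin φ₂ − sin φ₁ cos φ₂ cos Δλ ) = atan2(-0.5836, -0.2647) = -114.40°.
Adding 360° brings this into [0°, 360°): 245.6°.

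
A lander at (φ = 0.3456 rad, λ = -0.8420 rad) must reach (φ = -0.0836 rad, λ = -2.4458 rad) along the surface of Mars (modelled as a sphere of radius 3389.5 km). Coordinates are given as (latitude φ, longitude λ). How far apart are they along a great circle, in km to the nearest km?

5525 km

Let φ₁ = 0.3456 rad, φ₂ = -0.0836 rad, and Δλ = -1.6038 rad.
cos c = sin φ₁ sin φ₂ + cos φ₁ cos φ₂ cos Δλ = (0.3388)(-0.0835) + (0.9409)(0.9965)(-0.0330) = -0.05923,
so c = arccos(-0.05923) = 1.63006 rad.
Distance = R·c = 3389.5 × 1.6301 ≈ 5525 km.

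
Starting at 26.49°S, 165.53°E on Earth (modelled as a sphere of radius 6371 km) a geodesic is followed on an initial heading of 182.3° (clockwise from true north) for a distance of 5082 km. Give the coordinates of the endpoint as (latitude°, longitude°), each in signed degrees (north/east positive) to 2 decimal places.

-72.10°, 160.17°

Angular distance δ = d/R = 5082/6371 = 0.79768 rad; initial bearing θ = 3.1817 rad.
sin φ₂ = sin φ₁ cos δ + cos φ₁ sin δ cos θ = (-0.4460)(0.6984) + (0.8950)(0.7157)(-0.9992) = -0.9516, so φ₂ = -72.10°.
Δλ = atan2(sin θ sin δ cos φ₁, cos δ − sin φ₁ sin φ₂) = atan2(-0.0257, 0.2739) = -5.362°.
λ₂ = 165.530° − 5.362° = 160.17°.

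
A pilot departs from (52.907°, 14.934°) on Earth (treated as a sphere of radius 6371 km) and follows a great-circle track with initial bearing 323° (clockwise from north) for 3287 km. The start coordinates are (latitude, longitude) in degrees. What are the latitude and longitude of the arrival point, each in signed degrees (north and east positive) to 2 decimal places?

68.66°, -39.75°

Angular distance δ = d/R = 3287/6371 = 0.51593 rad; initial bearing θ = 5.6374 rad.
sin φ₂ = sin φ₁ cos δ + cos φ₁ sin δ cos θ = (0.7977)(0.8698) + (0.6031)(0.4933)(0.7986) = 0.9315, so φ₂ = 68.66°.
Δλ = atan2(sin θ sin δ cos φ₁, cos δ − sin φ₁ sin φ₂) = atan2(-0.1791, 0.1268) = -54.686°.
λ₂ = 14.934° − 54.686° = -39.75°.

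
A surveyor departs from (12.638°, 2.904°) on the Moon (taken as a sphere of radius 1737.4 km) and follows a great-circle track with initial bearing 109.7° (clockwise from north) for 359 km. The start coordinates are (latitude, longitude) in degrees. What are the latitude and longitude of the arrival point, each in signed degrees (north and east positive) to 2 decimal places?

8.43°, 14.16°

Angular distance δ = d/R = 359/1737.4 = 0.20663 rad; initial bearing θ = 1.9146 rad.
sin φ₂ = sin φ₁ cos δ + cos φ₁ sin δ cos θ = (0.2188)(0.9787) + (0.9758)(0.2052)(-0.3371) = 0.1467, so φ₂ = 8.43°.
Δλ = atan2(sin θ sin δ cos φ₁, cos δ − sin φ₁ sin φ₂) = atan2(0.1885, 0.9466) = 11.260°.
λ₂ = 2.904° + 11.260° = 14.16°.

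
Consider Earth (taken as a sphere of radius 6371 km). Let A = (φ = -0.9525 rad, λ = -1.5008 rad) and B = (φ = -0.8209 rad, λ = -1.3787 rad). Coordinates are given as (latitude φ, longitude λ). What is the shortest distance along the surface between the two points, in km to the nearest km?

971 km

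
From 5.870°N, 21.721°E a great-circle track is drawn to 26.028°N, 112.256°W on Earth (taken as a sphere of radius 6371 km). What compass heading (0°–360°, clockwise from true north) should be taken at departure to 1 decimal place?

307.7°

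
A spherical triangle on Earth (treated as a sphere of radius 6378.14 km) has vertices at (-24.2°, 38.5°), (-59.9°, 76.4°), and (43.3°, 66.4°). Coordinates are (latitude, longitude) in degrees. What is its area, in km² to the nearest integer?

21662609 km²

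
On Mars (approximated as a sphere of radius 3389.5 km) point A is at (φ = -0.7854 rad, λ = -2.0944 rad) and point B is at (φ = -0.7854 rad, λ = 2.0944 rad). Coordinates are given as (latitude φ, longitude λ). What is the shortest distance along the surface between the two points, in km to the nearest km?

With latitudes φ₁ = -45.000°, φ₂ = -45.000° and longitude difference Δλ = -119.999°:
Haversine: a = sin²(Δφ/2) + cos φ₁ cos φ₂ sin²(Δλ/2) = 0.0000 + (0.7071)(0.7071)(0.7500) = 0.37500.
Central angle c = 2·arcsin(√a) = 1.31811 rad.
Distance = R·c = 3389.5 × 1.3181 ≈ 4468 km.

4468 km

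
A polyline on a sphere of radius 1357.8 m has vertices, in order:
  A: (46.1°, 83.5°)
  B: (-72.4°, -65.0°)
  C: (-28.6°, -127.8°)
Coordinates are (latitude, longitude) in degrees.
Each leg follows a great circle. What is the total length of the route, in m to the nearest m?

4850 m

Leg A→B: central angle 2.6171 rad, distance 3553.5 m.
Leg B→C: central angle 0.9550 rad, distance 1296.7 m.
Total: 3553.5 + 1296.7 ≈ 4850 m.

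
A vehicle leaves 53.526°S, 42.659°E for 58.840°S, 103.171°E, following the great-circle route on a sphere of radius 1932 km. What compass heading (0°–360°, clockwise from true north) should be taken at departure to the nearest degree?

124°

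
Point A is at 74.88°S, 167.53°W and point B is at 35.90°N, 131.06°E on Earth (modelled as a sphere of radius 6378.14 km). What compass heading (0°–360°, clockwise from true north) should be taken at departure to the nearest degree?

307°

With φ₁ = -1.3069, φ₂ = 0.6266, Δλ = -1.0718 rad, the forward-azimuth formula gives
θ = atan2( sin Δλ cos φ₂ , cos φ₁ sin φ₂ − sin φ₁ cos φ₂ cos Δλ ) = atan2(-0.7113, 0.5272) = -53.46°.
Adding 360° brings this into [0°, 360°): 307°.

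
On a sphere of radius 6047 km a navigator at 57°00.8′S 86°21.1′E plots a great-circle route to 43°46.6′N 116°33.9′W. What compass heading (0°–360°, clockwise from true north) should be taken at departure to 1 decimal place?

122.8°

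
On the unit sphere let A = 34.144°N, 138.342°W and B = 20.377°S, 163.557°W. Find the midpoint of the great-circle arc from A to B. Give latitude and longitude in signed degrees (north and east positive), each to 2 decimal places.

7.05°, -151.75°

The central angle between A and B is δ = 1.0397 rad.
With f = 0.5, the slerp weights are sin((1−f)δ)/sin δ = 0.5761 and sin(fδ)/sin δ = 0.5761.
Weighted sum of the unit vectors: (0.5761)·(-0.6183,-0.5501,0.5613) + (0.5761)·(-0.8991,-0.2653,-0.3482) = (-0.8742, -0.4698, 0.1228).
Converting back: φ = atan2(z, √(x²+y²)) = 7.05°, λ = atan2(y, x) = -151.75°.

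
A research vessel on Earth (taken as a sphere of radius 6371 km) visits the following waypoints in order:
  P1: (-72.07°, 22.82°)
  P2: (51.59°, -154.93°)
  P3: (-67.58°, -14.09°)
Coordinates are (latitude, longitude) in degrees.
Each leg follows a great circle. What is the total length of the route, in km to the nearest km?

34997 km

Leg P1→P2: central angle 2.7837 rad, distance 17735.1 km.
Leg P2→P3: central angle 2.7095 rad, distance 17262.2 km.
Total: 17735.1 + 17262.2 ≈ 34997 km.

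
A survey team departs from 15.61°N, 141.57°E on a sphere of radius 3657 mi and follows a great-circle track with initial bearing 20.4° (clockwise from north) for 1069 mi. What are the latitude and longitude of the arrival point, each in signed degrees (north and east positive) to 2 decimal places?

31.19°, 148.31°

Angular distance δ = d/R = 1069/3657 = 0.29232 rad; initial bearing θ = 0.3560 rad.
sin φ₂ = sin φ₁ cos δ + cos φ₁ sin δ cos θ = (0.2691)(0.9576) + (0.9631)(0.2882)(0.9373) = 0.5178, so φ₂ = 31.19°.
Δλ = atan2(sin θ sin δ cos φ₁, cos δ − sin φ₁ sin φ₂) = atan2(0.0967, 0.8182) = 6.743°.
λ₂ = 141.570° + 6.743° = 148.31°.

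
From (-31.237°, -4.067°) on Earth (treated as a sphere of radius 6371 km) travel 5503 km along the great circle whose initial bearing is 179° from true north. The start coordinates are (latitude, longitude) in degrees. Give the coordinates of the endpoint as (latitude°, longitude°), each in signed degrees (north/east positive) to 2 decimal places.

Angular distance δ = d/R = 5503/6371 = 0.86376 rad; initial bearing θ = 3.1241 rad.
sin φ₂ = sin φ₁ cos δ + cos φ₁ sin δ cos θ = (-0.5186)(0.6496) + (0.8550)(0.7603)(-0.9998) = -0.9868, so φ₂ = -80.69°.
Δλ = atan2(sin θ sin δ cos φ₁, cos δ − sin φ₁ sin φ₂) = atan2(0.0113, 0.1378) = 4.705°.
λ₂ = -4.067° + 4.705° = 0.64°.

-80.69°, 0.64°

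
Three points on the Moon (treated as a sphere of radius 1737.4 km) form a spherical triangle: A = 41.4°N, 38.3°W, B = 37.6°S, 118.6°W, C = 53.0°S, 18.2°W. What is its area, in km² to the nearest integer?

4350708 km²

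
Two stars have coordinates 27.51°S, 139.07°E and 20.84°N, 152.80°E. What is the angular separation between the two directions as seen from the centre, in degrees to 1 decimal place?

50.1°

Let φ₁ = -0.4801 rad, φ₂ = 0.3637 rad, and Δλ = 0.2396 rad.
cos c = sin φ₁ sin φ₂ + cos φ₁ cos φ₂ cos Δλ = (-0.4619)(0.3558) + (0.8869)(0.9346)(0.9714) = 0.64089,
so c = arccos(0.64089) = 0.87514 rad.
So the angular separation is 50.1°.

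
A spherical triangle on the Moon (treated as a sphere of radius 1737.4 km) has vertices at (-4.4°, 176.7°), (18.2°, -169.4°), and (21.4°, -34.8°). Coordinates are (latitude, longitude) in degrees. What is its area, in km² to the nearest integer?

1222379 km²

Side lengths (central angles): a = 2.1026, b = 2.5313, c = 0.4613 rad; semiperimeter s = 2.5476.
By l'Huilier's theorem, tan(E/4) = √[tan(s/2) tan((s−a)/2) tan((s−b)/2) tan((s−c)/2)], giving spherical excess E = 0.4050 rad.
Area = E·R² = 0.4050 × (1737.4)² ≈ 1222379 km².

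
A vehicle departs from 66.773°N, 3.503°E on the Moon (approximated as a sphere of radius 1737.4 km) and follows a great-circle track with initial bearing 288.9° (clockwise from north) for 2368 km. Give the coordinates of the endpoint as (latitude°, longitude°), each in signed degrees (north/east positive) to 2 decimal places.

18.34°, -99.27°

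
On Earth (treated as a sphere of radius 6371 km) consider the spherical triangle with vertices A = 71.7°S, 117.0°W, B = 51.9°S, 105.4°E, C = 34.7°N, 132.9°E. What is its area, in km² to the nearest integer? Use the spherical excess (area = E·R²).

37579701 km²

Side lengths (central angles): a = 1.5688, b = 2.2513, c = 0.9222 rad; semiperimeter s = 2.3712.
By l'Huilier's theorem, tan(E/4) = √[tan(s/2) tan((s−a)/2) tan((s−b)/2) tan((s−c)/2)], giving spherical excess E = 0.9258 rad.
Area = E·R² = 0.9258 × (6371)² ≈ 37579701 km².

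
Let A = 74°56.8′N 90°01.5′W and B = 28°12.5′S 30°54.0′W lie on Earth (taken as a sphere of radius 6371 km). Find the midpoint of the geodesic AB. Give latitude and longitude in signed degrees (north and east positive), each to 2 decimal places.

25.39°, -43.29°

Central angle δ = 1.9167 rad. Interpolating on the sphere with fraction f = 0.5:
P = [sin((1−f)δ)·A + sin(fδ)·B] / sin δ = 0.8697·A + 0.8697·B in Cartesian coordinates,
giving P = (0.6576, -0.6195, 0.4288), i.e. latitude 25.39°, longitude -43.29°.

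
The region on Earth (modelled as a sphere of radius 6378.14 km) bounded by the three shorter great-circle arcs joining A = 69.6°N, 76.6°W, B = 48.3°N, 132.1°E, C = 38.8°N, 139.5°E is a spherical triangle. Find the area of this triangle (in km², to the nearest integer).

3208983 km²

Side lengths (central angles): a = 0.1902, b = 1.1941, c = 1.0513 rad; semiperimeter s = 1.2178.
By l'Huilier's theorem, tan(E/4) = √[tan(s/2) tan((s−a)/2) tan((s−b)/2) tan((s−c)/2)], giving spherical excess E = 0.0789 rad.
Area = E·R² = 0.0789 × (6378.14)² ≈ 3208983 km².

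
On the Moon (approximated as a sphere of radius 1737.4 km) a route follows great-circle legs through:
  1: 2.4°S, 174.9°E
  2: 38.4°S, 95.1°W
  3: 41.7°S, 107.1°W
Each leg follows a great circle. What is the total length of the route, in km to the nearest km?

Leg 1→2: central angle 1.5448 rad, distance 2683.9 km.
Leg 2→3: central angle 0.1702 rad, distance 295.7 km.
Total: 2683.9 + 295.7 ≈ 2980 km.

2980 km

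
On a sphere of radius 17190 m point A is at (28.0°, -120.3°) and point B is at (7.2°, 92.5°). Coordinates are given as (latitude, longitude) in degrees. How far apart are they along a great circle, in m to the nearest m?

39797 m

With latitudes φ₁ = 28.000°, φ₂ = 7.200° and longitude difference Δλ = -147.200°:
cos c = sin φ₁ sin φ₂ + cos φ₁ cos φ₂ cos Δλ = (0.4695)(0.1253) + (0.8829)(0.9921)(-0.8406) = -0.67748,
so c = arccos(-0.67748) = 2.31513 rad.
Distance = R·c = 17190 × 2.3151 ≈ 39797 m.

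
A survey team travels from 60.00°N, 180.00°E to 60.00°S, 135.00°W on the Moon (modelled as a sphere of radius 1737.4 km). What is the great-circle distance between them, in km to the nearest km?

In radians: φ₁ = 1.0472, φ₂ = -1.0472, Δλ = 45.000° = 0.7854 rad.
cos c = sin φ₁ sin φ₂ + cos φ₁ cos φ₂ cos Δλ = (0.8660)(-0.8660) + (0.5000)(0.5000)(0.7071) = -0.57322,
so c = arccos(-0.57322) = 2.18123 rad.
Distance = R·c = 1737.4 × 2.1812 ≈ 3790 km.

3790 km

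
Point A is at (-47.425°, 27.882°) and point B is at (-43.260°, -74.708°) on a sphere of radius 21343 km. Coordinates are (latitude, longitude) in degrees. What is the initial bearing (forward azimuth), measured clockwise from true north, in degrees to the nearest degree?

231°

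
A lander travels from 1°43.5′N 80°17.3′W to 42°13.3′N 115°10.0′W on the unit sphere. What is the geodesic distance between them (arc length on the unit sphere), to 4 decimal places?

0.8925

Let φ₁ = 0.0301 rad, φ₂ = 0.7369 rad, and Δλ = -0.6087 rad.
cos c = sin φ₁ sin φ₂ + cos φ₁ cos φ₂ cos Δλ = (0.0301)(0.6720) + (0.9995)(0.7406)(0.8204) = 0.62748,
so c = arccos(0.62748) = 0.89249 rad.
On the unit sphere the arc length equals the central angle: 0.8925.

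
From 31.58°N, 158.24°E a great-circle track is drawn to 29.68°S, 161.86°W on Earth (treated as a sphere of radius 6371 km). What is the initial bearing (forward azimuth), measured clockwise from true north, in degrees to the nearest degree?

Δλ = 39.900° = 0.6964 rad.
y = sin Δλ · cos φ₂ = (0.6414)(0.8688) = 0.5573
x = cos φ₁ sin φ₂ − sin φ₁ cos φ₂ cos Δλ = (0.8519)(-0.4952) − (0.5237)(0.8688)(0.7672) = -0.7709
θ = atan2(y, x) = 144.14°, so the bearing is 144°.

144°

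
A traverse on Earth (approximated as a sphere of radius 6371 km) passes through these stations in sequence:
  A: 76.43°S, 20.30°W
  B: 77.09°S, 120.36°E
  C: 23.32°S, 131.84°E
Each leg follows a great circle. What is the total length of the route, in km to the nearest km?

8781 km

Leg A→B: central angle 0.4348 rad, distance 2769.9 km.
Leg B→C: central angle 0.9435 rad, distance 6011.3 km.
Total: 2769.9 + 6011.3 ≈ 8781 km.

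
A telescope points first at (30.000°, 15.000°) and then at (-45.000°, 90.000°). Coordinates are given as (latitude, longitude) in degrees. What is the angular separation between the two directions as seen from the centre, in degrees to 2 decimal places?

101.25°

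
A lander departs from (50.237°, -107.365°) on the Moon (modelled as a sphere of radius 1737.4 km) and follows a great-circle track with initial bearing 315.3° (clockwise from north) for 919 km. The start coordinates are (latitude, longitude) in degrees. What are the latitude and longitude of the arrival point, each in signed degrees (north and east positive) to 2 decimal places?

63.26°, -159.45°

Angular distance δ = d/R = 919/1737.4 = 0.52895 rad; initial bearing θ = 5.5030 rad.
sin φ₂ = sin φ₁ cos δ + cos φ₁ sin δ cos θ = (0.7687)(0.8633) + (0.6396)(0.5046)(0.7108) = 0.8931, so φ₂ = 63.26°.
Δλ = atan2(sin θ sin δ cos φ₁, cos δ − sin φ₁ sin φ₂) = atan2(-0.2270, 0.1768) = -52.084°.
λ₂ = -107.365° − 52.084° = -159.45°.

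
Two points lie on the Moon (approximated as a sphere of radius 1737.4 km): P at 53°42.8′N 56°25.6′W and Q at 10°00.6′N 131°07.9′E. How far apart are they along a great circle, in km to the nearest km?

In radians: φ₁ = 0.9375, φ₂ = 0.1747, Δλ = -172.442° = -3.0097 rad.
Haversine: a = sin²(Δφ/2) + cos φ₁ cos φ₂ sin²(Δλ/2) = 0.1385 + (0.5918)(0.9848)(0.9957) = 0.71882.
Central angle c = 2·arcsin(√a) = 2.02377 rad.
Distance = R·c = 1737.4 × 2.0238 ≈ 3516 km.

3516 km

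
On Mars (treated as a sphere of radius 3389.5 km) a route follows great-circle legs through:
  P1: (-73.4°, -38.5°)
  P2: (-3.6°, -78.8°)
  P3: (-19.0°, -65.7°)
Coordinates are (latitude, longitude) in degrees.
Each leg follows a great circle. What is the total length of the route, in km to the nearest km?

Leg P1→P2: central angle 1.2895 rad, distance 4370.7 km.
Leg P2→P3: central angle 0.3495 rad, distance 1184.7 km.
Total: 4370.7 + 1184.7 ≈ 5555 km.

5555 km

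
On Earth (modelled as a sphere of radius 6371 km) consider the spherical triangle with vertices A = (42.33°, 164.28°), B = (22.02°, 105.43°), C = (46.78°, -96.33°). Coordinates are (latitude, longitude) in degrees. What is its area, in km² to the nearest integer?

Side lengths (central angles): a = 1.8927, b = 1.1504, c = 0.9185 rad; semiperimeter s = 1.9808.
By l'Huilier's theorem, tan(E/4) = √[tan(s/2) tan((s−a)/2) tan((s−b)/2) tan((s−c)/2)], giving spherical excess E = 0.5247 rad.
Area = E·R² = 0.5247 × (6371)² ≈ 21298753 km².

21298753 km²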